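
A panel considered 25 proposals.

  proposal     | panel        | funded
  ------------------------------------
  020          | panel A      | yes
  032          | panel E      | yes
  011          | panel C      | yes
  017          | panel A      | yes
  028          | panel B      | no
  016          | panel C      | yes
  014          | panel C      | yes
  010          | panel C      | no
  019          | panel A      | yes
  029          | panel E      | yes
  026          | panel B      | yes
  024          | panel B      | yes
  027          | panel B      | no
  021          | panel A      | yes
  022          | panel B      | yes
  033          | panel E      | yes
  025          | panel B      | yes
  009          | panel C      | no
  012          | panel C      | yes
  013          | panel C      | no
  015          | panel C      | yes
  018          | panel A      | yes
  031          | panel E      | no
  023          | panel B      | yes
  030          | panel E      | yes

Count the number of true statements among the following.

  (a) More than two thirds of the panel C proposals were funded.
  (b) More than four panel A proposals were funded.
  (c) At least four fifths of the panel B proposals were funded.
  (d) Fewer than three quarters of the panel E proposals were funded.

1

(a) panel C: |A| = 8, |A ∩ B| = 5; needs |A ∩ B| / |A| > 2/3 — false.
(b) panel A: |A| = 5, |A ∩ B| = 5; needs |A ∩ B| > 4 — true.
(c) panel B: |A| = 7, |A ∩ B| = 5; needs |A ∩ B| / |A| ≥ 4/5 — false.
(d) panel E: |A| = 5, |A ∩ B| = 4; needs |A ∩ B| / |A| < 3/4 — false.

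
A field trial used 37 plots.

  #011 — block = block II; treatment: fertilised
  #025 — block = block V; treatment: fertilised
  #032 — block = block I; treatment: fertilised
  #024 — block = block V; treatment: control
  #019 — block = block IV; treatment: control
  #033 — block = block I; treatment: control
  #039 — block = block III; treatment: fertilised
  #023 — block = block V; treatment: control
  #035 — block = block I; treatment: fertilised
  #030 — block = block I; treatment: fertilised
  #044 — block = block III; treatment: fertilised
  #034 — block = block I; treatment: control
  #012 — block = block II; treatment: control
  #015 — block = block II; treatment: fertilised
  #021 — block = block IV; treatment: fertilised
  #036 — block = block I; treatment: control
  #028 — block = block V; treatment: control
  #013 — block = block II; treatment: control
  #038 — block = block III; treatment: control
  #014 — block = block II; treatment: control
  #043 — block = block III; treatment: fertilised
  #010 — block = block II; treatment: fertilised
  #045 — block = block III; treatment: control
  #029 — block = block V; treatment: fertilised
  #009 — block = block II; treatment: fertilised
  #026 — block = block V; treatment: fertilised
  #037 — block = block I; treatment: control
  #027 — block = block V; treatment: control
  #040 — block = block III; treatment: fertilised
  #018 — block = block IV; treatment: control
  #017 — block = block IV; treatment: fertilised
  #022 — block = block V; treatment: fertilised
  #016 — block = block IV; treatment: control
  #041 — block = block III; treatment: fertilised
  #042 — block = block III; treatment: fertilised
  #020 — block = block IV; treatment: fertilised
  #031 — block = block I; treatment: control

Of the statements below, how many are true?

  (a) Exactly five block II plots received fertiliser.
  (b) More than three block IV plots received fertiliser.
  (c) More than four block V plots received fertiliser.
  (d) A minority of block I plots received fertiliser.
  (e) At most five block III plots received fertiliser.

(a) block II: |A| = 7, |A ∩ B| = 4; needs |A ∩ B| = 5 — false.
(b) block IV: |A| = 6, |A ∩ B| = 3; needs |A ∩ B| > 3 — false.
(c) block V: |A| = 8, |A ∩ B| = 4; needs |A ∩ B| > 4 — false.
(d) block I: |A| = 8, |A ∩ B| = 3; needs |A ∩ B| < |A ∖ B| — true.
(e) block III: |A| = 8, |A ∩ B| = 6; needs |A ∩ B| ≤ 5 — false.

1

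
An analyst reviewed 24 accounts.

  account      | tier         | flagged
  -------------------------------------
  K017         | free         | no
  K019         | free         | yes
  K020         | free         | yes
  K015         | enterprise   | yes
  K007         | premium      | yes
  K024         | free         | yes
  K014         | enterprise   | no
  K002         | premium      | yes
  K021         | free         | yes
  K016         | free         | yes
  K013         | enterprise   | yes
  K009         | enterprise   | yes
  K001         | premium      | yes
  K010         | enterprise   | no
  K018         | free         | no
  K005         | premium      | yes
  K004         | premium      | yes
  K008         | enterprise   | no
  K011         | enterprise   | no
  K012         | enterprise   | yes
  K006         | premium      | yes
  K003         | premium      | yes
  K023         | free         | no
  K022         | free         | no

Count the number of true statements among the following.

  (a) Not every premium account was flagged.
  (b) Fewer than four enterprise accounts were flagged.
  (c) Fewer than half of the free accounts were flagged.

(a) premium: |A| = 7, |A ∩ B| = 7; needs A ⊄ B (|A ∖ B| ≥ 1) — false.
(b) enterprise: |A| = 8, |A ∩ B| = 4; needs |A ∩ B| < 4 — false.
(c) free: |A| = 9, |A ∩ B| = 5; needs |A ∩ B| < |A ∖ B| — false.

0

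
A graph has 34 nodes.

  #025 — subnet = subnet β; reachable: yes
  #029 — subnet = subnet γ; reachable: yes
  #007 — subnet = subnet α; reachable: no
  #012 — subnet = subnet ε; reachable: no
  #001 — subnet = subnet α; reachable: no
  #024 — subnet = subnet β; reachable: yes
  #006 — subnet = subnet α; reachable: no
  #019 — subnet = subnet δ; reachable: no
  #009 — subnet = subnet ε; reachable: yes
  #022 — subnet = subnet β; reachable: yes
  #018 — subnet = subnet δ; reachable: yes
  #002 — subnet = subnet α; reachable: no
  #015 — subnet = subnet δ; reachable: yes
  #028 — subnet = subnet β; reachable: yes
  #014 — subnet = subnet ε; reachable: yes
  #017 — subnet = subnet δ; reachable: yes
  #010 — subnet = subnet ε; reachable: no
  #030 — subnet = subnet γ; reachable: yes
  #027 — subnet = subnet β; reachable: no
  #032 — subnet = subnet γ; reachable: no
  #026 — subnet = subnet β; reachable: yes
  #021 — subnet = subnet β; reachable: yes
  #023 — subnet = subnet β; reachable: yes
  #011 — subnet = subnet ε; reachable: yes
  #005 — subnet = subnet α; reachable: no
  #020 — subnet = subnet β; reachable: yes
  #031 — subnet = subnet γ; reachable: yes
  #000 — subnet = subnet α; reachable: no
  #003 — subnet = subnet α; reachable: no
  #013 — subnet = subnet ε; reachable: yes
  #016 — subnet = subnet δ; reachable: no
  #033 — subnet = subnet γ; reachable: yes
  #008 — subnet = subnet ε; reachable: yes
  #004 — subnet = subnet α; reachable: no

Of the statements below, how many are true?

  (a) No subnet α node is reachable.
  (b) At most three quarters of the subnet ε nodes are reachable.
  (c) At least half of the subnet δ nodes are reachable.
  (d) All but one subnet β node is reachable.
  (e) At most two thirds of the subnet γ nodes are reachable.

(a) subnet α: |A| = 8, |A ∩ B| = 0; needs A ∩ B = ∅ (|A ∩ B| = 0) — true.
(b) subnet ε: |A| = 7, |A ∩ B| = 5; needs |A ∩ B| / |A| ≤ 3/4 — true.
(c) subnet δ: |A| = 5, |A ∩ B| = 3; needs |A ∩ B| ≥ |A ∖ B| — true.
(d) subnet β: |A| = 9, |A ∩ B| = 8; needs |A ∖ B| = 1 — true.
(e) subnet γ: |A| = 5, |A ∩ B| = 4; needs |A ∩ B| / |A| ≤ 2/3 — false.

4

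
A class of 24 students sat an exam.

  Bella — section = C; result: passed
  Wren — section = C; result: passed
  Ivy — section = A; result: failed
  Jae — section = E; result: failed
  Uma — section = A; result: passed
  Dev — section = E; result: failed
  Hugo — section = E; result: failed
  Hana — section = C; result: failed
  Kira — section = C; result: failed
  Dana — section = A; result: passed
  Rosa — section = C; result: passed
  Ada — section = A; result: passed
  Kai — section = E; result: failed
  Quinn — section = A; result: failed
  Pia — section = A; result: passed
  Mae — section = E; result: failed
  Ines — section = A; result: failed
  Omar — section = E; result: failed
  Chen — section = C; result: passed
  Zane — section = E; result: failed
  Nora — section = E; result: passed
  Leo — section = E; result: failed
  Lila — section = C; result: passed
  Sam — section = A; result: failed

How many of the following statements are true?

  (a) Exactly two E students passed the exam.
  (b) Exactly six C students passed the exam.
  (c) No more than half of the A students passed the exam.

(a) E: |A| = 9, |A ∩ B| = 1; needs |A ∩ B| = 2 — false.
(b) C: |A| = 7, |A ∩ B| = 5; needs |A ∩ B| = 6 — false.
(c) A: |A| = 8, |A ∩ B| = 4; needs |A ∩ B| ≤ |A ∖ B| — true.

1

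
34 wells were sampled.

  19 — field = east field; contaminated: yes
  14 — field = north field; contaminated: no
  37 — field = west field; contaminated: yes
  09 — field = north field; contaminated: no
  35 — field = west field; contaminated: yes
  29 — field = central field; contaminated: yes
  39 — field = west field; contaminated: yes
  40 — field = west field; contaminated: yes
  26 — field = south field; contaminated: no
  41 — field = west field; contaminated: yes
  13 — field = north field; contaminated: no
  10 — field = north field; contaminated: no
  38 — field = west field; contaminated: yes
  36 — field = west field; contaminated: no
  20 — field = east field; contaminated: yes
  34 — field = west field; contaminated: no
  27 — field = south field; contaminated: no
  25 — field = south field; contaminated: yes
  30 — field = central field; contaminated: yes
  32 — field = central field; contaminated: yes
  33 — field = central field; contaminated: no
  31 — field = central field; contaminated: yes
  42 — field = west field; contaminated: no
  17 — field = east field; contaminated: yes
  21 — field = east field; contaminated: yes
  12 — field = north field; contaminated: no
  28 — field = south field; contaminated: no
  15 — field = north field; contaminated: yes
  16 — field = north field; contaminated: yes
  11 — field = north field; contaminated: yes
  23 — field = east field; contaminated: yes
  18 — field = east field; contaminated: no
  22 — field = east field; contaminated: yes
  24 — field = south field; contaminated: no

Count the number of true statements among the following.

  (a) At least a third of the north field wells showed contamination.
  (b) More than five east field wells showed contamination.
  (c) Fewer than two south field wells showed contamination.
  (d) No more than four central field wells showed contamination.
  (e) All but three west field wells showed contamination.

(a) north field: |A| = 8, |A ∩ B| = 3; needs |A ∩ B| / |A| ≥ 1/3 — true.
(b) east field: |A| = 7, |A ∩ B| = 6; needs |A ∩ B| > 5 — true.
(c) south field: |A| = 5, |A ∩ B| = 1; needs |A ∩ B| < 2 — true.
(d) central field: |A| = 5, |A ∩ B| = 4; needs |A ∩ B| ≤ 4 — true.
(e) west field: |A| = 9, |A ∩ B| = 6; needs |A ∖ B| = 3 — true.

5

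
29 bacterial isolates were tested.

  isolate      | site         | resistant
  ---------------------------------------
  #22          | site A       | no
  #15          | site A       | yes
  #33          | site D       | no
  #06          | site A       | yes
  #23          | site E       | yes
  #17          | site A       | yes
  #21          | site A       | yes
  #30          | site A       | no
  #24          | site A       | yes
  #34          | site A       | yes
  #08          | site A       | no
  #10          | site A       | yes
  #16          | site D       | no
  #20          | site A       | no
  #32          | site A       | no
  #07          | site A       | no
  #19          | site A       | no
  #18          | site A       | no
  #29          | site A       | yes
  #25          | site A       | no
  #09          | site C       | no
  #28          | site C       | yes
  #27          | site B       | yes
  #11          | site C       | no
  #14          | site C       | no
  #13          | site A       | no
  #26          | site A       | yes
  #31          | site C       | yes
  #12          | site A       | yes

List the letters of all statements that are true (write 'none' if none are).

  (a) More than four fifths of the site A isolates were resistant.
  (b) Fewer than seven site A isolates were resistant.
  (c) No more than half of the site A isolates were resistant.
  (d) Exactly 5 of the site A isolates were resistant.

|A| = 20, |A ∩ B| = 10, |A ∖ B| = 10.
(a) |A ∩ B| / |A| > 4/5: fails.
(b) |A ∩ B| < 7: fails.
(c) |A ∩ B| ≤ |A ∖ B|: holds.
(d) |A ∩ B| = 5: fails.

(c)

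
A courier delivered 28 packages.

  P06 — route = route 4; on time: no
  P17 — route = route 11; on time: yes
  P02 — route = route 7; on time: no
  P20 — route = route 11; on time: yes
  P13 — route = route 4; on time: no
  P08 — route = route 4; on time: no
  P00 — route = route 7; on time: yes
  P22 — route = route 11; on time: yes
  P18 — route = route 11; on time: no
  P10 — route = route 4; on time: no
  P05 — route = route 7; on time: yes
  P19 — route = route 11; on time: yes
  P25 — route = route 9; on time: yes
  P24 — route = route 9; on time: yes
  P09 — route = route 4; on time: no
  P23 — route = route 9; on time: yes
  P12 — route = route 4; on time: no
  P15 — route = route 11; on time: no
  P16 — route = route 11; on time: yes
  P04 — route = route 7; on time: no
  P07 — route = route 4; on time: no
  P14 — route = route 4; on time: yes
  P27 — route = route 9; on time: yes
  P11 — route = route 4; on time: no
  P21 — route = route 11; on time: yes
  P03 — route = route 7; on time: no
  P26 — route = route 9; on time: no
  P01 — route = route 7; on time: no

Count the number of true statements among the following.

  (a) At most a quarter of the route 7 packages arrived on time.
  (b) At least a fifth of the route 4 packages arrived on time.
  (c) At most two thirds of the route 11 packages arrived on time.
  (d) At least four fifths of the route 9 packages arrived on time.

(a) route 7: |A| = 6, |A ∩ B| = 2; needs |A ∩ B| / |A| ≤ 1/4 — false.
(b) route 4: |A| = 9, |A ∩ B| = 1; needs |A ∩ B| / |A| ≥ 1/5 — false.
(c) route 11: |A| = 8, |A ∩ B| = 6; needs |A ∩ B| / |A| ≤ 2/3 — false.
(d) route 9: |A| = 5, |A ∩ B| = 4; needs |A ∩ B| / |A| ≥ 4/5 — true.

1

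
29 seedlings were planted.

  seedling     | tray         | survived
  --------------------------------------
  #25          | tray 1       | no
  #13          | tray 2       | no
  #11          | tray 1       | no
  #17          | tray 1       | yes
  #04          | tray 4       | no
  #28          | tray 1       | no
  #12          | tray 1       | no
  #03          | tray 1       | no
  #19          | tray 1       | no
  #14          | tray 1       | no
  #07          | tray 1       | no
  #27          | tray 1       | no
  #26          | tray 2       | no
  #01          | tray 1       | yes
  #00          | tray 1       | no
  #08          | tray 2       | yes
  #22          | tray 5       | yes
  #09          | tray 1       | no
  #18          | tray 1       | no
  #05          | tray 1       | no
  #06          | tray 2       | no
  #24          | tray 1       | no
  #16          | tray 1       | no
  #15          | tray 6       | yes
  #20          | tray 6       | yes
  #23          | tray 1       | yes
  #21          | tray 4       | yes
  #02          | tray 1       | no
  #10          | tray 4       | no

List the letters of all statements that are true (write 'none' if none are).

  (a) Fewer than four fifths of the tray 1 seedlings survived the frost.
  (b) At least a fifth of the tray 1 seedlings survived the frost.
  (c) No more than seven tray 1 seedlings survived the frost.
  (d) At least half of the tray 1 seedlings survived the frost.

(a), (c)

|A| = 19, |A ∩ B| = 3, |A ∖ B| = 16.
(a) |A ∩ B| / |A| < 4/5: holds.
(b) |A ∩ B| / |A| ≥ 1/5: fails.
(c) |A ∩ B| ≤ 7: holds.
(d) |A ∩ B| ≥ |A ∖ B|: fails.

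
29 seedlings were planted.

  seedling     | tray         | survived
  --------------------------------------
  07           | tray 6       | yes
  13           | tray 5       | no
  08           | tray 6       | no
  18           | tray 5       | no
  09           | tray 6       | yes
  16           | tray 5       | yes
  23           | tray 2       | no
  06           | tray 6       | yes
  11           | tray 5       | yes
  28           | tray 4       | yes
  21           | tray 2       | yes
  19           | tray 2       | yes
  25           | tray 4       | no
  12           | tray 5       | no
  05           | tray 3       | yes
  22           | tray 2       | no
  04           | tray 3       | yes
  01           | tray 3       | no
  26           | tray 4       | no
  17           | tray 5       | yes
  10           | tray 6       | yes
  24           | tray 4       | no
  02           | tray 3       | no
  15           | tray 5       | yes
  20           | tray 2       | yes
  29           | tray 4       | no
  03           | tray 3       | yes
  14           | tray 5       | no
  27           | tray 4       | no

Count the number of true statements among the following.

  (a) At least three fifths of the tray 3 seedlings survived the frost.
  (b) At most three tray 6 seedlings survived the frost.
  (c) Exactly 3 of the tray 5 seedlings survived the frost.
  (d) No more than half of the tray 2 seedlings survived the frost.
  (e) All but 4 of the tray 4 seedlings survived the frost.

(a) tray 3: |A| = 5, |A ∩ B| = 3; needs |A ∩ B| / |A| ≥ 3/5 — true.
(b) tray 6: |A| = 5, |A ∩ B| = 4; needs |A ∩ B| ≤ 3 — false.
(c) tray 5: |A| = 8, |A ∩ B| = 4; needs |A ∩ B| = 3 — false.
(d) tray 2: |A| = 5, |A ∩ B| = 3; needs |A ∩ B| ≤ |A ∖ B| — false.
(e) tray 4: |A| = 6, |A ∩ B| = 1; needs |A ∖ B| = 4 — false.

1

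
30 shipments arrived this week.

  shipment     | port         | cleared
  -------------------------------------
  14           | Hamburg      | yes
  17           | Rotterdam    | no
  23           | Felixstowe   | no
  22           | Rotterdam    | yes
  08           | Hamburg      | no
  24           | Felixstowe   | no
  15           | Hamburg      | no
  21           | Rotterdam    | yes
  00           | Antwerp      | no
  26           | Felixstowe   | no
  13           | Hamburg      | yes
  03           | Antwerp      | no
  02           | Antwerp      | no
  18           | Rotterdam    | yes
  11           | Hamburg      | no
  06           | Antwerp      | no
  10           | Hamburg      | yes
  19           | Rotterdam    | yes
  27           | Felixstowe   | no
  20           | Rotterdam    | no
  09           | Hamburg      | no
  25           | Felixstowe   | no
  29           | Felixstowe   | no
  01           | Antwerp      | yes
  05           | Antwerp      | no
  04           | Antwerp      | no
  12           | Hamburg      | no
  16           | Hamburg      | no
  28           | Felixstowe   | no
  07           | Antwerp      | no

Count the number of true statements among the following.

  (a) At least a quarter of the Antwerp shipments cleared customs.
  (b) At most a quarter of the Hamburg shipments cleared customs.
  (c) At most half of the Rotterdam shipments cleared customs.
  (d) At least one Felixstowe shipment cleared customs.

(a) Antwerp: |A| = 8, |A ∩ B| = 1; needs |A ∩ B| / |A| ≥ 1/4 — false.
(b) Hamburg: |A| = 9, |A ∩ B| = 3; needs |A ∩ B| / |A| ≤ 1/4 — false.
(c) Rotterdam: |A| = 6, |A ∩ B| = 4; needs |A ∩ B| ≤ |A ∖ B| — false.
(d) Felixstowe: |A| = 7, |A ∩ B| = 0; needs A ∩ B ≠ ∅ (|A ∩ B| ≥ 1) — false.

0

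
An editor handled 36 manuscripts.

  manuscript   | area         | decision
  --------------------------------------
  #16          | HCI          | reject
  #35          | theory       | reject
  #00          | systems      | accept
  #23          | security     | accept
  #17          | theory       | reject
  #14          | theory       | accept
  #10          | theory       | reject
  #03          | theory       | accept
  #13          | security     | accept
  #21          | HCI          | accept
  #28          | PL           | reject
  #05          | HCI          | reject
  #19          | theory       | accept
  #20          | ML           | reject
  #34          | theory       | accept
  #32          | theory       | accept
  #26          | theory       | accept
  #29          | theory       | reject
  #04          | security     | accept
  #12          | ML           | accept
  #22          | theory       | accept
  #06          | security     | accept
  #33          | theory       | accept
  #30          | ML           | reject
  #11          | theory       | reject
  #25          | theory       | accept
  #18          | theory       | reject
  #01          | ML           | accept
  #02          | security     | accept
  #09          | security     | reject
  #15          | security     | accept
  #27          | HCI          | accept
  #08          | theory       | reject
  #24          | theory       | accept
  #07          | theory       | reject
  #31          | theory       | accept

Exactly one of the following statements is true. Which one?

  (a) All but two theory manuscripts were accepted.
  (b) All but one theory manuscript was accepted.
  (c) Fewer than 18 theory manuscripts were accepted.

(c)

|A| = 19, |A ∩ B| = 11, |A ∖ B| = 8.
(a) requires |A ∖ B| = 2: false.
(b) requires |A ∖ B| = 1: false.
(c) requires |A ∩ B| < 18: true.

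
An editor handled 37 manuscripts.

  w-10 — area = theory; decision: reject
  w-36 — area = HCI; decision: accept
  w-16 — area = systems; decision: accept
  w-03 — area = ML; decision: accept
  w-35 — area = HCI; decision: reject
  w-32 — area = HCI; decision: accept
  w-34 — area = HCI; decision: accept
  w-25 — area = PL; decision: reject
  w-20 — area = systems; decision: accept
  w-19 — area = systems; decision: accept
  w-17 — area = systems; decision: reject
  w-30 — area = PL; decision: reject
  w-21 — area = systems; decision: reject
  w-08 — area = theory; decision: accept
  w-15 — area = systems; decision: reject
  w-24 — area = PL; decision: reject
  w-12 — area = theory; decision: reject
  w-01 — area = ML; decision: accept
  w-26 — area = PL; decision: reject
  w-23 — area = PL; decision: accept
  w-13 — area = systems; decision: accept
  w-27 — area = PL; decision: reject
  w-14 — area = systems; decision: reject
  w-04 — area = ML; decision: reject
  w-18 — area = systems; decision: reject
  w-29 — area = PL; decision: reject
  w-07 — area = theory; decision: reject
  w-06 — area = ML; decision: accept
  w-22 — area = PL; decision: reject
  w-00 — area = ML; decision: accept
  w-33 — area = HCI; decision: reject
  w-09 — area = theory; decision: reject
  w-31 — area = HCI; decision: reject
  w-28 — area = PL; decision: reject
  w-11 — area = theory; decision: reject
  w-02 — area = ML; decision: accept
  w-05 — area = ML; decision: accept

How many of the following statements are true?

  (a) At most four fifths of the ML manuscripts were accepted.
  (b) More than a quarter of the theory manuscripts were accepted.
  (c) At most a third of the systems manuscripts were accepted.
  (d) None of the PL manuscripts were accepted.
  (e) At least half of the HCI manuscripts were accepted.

1

(a) ML: |A| = 7, |A ∩ B| = 6; needs |A ∩ B| / |A| ≤ 4/5 — false.
(b) theory: |A| = 6, |A ∩ B| = 1; needs |A ∩ B| / |A| > 1/4 — false.
(c) systems: |A| = 9, |A ∩ B| = 4; needs |A ∩ B| / |A| ≤ 1/3 — false.
(d) PL: |A| = 9, |A ∩ B| = 1; needs A ∩ B = ∅ (|A ∩ B| = 0) — false.
(e) HCI: |A| = 6, |A ∩ B| = 3; needs |A ∩ B| ≥ |A ∖ B| — true.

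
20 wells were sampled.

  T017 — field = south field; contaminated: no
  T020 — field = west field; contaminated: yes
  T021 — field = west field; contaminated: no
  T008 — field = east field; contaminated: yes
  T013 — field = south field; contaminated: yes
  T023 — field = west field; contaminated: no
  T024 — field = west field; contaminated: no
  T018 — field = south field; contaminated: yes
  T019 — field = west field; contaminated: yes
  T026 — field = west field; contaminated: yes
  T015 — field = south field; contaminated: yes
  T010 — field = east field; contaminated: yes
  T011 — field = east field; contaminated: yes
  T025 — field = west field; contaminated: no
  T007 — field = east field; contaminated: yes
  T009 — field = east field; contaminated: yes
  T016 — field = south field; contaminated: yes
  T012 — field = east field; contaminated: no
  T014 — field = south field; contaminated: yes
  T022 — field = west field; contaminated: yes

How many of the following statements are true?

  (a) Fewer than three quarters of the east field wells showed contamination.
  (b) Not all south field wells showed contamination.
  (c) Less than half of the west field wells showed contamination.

(a) east field: |A| = 6, |A ∩ B| = 5; needs |A ∩ B| / |A| < 3/4 — false.
(b) south field: |A| = 6, |A ∩ B| = 5; needs A ⊄ B (|A ∖ B| ≥ 1) — true.
(c) west field: |A| = 8, |A ∩ B| = 4; needs |A ∩ B| < |A ∖ B| — false.

1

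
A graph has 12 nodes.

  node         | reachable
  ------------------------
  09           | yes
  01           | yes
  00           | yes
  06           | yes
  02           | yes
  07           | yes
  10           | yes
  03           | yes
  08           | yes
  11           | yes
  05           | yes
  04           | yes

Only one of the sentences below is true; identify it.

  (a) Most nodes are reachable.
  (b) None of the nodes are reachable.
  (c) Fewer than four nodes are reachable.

|A| = 12, |A ∩ B| = 12, |A ∖ B| = 0.
(a) requires |A ∩ B| > |A ∖ B|: true.
(b) requires A ∩ B = ∅ (|A ∩ B| = 0): false.
(c) requires |A ∩ B| < 4: false.

(a)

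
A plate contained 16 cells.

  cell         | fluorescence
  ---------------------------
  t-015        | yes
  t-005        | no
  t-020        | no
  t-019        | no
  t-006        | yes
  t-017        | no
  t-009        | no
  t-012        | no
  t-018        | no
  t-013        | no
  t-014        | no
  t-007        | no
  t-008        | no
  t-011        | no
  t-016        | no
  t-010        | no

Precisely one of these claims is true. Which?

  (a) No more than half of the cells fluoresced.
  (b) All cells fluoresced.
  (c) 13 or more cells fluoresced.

(a)

|A| = 16, |A ∩ B| = 2, |A ∖ B| = 14.
(a) requires |A ∩ B| ≤ |A ∖ B|: true.
(b) requires A ⊆ B, i.e. every element of A is in B (|A ∖ B| = 0): false.
(c) requires |A ∩ B| ≥ 13: false.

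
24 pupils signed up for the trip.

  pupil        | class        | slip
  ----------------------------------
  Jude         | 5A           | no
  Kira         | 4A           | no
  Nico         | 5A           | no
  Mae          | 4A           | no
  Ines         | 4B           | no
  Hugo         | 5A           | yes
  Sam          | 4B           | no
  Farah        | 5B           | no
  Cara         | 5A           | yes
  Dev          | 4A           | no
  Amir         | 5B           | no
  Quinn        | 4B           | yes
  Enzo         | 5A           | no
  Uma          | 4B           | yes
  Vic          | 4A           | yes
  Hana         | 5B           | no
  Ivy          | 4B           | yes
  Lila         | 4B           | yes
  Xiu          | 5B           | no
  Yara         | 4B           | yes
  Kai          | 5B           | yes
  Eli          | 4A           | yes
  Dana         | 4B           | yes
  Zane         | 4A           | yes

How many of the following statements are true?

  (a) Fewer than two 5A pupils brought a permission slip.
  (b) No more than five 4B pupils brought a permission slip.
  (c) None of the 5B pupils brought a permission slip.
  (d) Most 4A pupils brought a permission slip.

(a) 5A: |A| = 5, |A ∩ B| = 2; needs |A ∩ B| < 2 — false.
(b) 4B: |A| = 8, |A ∩ B| = 6; needs |A ∩ B| ≤ 5 — false.
(c) 5B: |A| = 5, |A ∩ B| = 1; needs A ∩ B = ∅ (|A ∩ B| = 0) — false.
(d) 4A: |A| = 6, |A ∩ B| = 3; needs |A ∩ B| > |A ∖ B| — false.

0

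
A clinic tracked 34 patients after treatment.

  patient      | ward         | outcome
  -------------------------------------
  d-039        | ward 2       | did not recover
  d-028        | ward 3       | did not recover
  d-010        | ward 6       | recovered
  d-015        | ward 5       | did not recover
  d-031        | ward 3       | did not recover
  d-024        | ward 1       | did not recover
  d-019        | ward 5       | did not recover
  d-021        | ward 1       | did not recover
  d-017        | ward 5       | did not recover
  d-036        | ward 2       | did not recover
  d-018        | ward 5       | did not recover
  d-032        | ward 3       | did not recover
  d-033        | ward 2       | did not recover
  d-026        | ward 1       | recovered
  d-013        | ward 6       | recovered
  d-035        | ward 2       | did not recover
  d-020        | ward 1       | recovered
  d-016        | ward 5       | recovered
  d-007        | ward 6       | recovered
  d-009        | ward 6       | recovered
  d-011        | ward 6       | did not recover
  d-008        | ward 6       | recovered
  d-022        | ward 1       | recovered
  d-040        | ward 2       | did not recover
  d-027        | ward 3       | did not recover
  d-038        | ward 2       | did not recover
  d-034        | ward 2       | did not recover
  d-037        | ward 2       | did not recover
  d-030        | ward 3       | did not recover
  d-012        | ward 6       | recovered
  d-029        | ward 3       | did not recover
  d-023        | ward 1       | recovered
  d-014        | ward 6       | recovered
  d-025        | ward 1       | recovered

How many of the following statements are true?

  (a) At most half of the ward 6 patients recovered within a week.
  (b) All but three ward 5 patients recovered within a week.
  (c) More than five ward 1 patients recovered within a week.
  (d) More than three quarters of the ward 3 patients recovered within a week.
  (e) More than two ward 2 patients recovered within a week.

0

(a) ward 6: |A| = 8, |A ∩ B| = 7; needs |A ∩ B| ≤ |A ∖ B| — false.
(b) ward 5: |A| = 5, |A ∩ B| = 1; needs |A ∖ B| = 3 — false.
(c) ward 1: |A| = 7, |A ∩ B| = 5; needs |A ∩ B| > 5 — false.
(d) ward 3: |A| = 6, |A ∩ B| = 0; needs |A ∩ B| / |A| > 3/4 — false.
(e) ward 2: |A| = 8, |A ∩ B| = 0; needs |A ∩ B| > 2 — false.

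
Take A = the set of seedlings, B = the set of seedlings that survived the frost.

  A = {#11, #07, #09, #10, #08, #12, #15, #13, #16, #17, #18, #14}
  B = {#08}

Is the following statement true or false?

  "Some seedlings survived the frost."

True

'Some seedlings survived the frost' holds iff A ∩ B ≠ ∅ (|A ∩ B| ≥ 1).
A (the restrictor) = {#11, #07, #09, #10, #08, #12, #15, #13, #16, #17, #18, #14}, |A| = 12.
A ∩ B = {#08}, so |A ∩ B| = 1.
So the statement is true.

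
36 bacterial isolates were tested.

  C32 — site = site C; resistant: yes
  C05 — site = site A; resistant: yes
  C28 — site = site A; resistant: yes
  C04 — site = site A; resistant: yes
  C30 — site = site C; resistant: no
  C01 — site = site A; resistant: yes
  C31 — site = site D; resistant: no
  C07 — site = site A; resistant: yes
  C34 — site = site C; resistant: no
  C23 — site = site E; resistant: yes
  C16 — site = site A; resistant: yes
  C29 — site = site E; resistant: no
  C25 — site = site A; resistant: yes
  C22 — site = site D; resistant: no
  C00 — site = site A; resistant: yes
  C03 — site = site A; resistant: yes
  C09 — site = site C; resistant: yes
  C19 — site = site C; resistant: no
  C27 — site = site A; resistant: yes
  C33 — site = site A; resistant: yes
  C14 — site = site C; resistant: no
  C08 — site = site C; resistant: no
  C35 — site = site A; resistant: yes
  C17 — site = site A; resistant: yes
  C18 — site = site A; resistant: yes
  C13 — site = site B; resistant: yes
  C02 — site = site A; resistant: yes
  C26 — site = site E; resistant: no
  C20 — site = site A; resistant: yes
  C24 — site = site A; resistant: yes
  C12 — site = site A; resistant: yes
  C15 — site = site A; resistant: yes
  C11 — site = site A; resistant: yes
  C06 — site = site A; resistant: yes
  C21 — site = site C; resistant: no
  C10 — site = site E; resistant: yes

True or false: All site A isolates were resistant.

Truth condition: A ⊆ B, i.e. every element of A is in B (|A ∖ B| = 0).
|A| = 21, |A ∩ B| = 21, |A ∖ B| = 0.
So the statement is true.

True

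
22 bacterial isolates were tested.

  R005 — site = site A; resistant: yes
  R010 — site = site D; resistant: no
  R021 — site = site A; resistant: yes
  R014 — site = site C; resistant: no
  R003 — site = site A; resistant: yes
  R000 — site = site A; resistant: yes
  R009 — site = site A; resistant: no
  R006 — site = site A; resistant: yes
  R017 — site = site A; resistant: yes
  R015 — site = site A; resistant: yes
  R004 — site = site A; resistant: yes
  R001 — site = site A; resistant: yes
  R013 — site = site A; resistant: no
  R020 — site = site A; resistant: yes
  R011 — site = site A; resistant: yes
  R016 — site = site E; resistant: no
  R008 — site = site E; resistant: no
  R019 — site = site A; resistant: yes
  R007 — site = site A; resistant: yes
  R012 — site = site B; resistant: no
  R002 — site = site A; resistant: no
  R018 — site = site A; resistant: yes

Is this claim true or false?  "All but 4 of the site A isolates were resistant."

Truth condition: |A ∖ B| = 4.
|A| = 17, |A ∩ B| = 14, |A ∖ B| = 3.
|A ∖ B| = 3, so the statement is false.

False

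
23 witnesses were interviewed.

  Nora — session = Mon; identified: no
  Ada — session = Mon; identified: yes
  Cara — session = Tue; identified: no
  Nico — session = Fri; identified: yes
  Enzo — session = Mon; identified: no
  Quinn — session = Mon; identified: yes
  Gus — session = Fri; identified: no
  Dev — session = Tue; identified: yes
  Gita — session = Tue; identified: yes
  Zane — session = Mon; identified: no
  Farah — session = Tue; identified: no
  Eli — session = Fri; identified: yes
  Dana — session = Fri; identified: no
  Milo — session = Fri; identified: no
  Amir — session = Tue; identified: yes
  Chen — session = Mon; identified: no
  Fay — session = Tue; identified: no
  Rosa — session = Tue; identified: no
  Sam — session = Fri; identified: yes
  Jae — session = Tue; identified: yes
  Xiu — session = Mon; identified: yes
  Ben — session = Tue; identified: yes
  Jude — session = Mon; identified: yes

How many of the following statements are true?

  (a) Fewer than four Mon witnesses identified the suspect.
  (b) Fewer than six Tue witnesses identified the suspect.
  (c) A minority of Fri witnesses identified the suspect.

1

(a) Mon: |A| = 8, |A ∩ B| = 4; needs |A ∩ B| < 4 — false.
(b) Tue: |A| = 9, |A ∩ B| = 5; needs |A ∩ B| < 6 — true.
(c) Fri: |A| = 6, |A ∩ B| = 3; needs |A ∩ B| < |A ∖ B| — false.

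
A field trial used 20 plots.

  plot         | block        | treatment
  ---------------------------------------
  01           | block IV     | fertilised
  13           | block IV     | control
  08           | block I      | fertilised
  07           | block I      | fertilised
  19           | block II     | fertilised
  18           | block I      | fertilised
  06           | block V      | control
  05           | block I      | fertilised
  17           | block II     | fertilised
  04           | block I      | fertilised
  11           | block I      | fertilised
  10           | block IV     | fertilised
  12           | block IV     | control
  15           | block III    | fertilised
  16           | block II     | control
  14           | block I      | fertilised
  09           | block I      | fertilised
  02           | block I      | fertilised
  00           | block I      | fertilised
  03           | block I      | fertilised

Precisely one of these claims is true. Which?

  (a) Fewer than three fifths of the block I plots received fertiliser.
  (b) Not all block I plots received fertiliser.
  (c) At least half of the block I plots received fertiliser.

|A| = 11, |A ∩ B| = 11, |A ∖ B| = 0.
(a) requires |A ∩ B| / |A| < 3/5: false.
(b) requires A ⊄ B (|A ∖ B| ≥ 1): false.
(c) requires |A ∩ B| ≥ |A ∖ B|: true.

(c)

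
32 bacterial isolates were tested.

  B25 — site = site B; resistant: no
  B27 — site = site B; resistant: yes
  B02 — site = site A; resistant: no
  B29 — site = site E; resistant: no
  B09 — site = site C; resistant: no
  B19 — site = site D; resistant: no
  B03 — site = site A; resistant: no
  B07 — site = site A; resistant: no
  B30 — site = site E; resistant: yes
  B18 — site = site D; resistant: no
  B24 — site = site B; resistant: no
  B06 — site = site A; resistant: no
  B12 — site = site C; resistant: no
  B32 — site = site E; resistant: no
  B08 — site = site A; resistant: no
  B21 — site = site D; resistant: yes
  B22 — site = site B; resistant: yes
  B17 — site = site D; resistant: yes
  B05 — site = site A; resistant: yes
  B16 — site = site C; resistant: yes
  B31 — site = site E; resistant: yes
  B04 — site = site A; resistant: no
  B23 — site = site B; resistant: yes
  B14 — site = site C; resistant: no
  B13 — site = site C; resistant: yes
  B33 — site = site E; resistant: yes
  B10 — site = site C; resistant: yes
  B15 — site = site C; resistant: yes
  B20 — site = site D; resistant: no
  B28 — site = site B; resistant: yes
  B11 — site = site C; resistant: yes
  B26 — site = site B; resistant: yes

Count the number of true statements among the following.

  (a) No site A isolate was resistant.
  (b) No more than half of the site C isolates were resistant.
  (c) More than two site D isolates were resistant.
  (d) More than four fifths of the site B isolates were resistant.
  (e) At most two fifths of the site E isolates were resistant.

0

(a) site A: |A| = 7, |A ∩ B| = 1; needs A ∩ B = ∅ (|A ∩ B| = 0) — false.
(b) site C: |A| = 8, |A ∩ B| = 5; needs |A ∩ B| ≤ |A ∖ B| — false.
(c) site D: |A| = 5, |A ∩ B| = 2; needs |A ∩ B| > 2 — false.
(d) site B: |A| = 7, |A ∩ B| = 5; needs |A ∩ B| / |A| > 4/5 — false.
(e) site E: |A| = 5, |A ∩ B| = 3; needs |A ∩ B| / |A| ≤ 2/5 — false.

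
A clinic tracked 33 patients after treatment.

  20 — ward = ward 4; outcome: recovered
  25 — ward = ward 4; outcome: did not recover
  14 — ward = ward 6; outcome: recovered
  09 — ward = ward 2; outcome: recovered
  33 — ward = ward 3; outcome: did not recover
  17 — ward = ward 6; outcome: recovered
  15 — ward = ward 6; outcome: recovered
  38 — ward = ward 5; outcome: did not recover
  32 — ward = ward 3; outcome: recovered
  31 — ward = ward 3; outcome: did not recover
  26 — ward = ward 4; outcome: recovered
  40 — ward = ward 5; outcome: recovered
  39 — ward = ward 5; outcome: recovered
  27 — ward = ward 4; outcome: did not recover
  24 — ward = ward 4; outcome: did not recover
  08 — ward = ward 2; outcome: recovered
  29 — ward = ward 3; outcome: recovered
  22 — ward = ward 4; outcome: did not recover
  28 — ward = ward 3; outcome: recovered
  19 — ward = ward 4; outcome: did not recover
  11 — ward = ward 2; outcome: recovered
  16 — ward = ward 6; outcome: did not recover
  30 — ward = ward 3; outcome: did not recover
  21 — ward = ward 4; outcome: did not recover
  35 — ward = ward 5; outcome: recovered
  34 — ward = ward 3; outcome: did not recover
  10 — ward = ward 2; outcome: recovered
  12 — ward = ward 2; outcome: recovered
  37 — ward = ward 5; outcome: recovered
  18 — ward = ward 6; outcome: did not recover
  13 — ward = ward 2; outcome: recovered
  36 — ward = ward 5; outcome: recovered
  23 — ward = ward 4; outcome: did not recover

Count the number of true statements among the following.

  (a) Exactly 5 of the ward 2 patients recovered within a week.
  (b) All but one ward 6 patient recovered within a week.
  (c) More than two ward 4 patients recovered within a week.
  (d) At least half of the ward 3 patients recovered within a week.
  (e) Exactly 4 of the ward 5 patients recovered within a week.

0

(a) ward 2: |A| = 6, |A ∩ B| = 6; needs |A ∩ B| = 5 — false.
(b) ward 6: |A| = 5, |A ∩ B| = 3; needs |A ∖ B| = 1 — false.
(c) ward 4: |A| = 9, |A ∩ B| = 2; needs |A ∩ B| > 2 — false.
(d) ward 3: |A| = 7, |A ∩ B| = 3; needs |A ∩ B| ≥ |A ∖ B| — false.
(e) ward 5: |A| = 6, |A ∩ B| = 5; needs |A ∩ B| = 4 — false.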